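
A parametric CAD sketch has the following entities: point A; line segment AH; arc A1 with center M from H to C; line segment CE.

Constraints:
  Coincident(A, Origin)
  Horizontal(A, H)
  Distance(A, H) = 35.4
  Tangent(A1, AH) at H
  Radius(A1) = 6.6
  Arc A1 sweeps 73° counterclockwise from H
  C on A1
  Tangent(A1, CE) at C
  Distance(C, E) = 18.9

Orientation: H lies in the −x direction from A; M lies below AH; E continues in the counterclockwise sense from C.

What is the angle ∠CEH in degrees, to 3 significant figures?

10.5°

On A1, H sits at bearing 90° from M; a 73° counterclockwise sweep puts C at bearing 163°, so C = M + 6.6·(cos 163°, sin 163°) = (-41.7, -4.67). A1 meets CE tangentially, so MC is at right angles to CE, so CE runs along (−sin 163°, cos 163°); with |CE| = 18.9, E = (-47.2, -22.7). Then cos ∠CEH = EC·EH / (|EC||EH|), giving 10.5°.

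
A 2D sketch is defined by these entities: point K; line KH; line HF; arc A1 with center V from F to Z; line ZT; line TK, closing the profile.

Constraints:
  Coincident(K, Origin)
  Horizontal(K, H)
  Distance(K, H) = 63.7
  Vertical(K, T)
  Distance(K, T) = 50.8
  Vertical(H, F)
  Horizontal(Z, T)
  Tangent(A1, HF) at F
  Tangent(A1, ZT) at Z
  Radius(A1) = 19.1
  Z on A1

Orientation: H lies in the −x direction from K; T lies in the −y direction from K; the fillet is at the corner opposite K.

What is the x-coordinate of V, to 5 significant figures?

-44.600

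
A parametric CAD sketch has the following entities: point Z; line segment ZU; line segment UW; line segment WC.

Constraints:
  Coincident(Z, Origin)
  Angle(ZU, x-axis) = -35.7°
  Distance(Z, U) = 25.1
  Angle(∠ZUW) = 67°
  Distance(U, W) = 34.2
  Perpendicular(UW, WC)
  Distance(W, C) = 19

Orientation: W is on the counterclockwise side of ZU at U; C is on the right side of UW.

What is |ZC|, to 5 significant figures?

48.660

∠ZUW = 67.0°, so UW runs at -35.7° + (180° − 67.0°) = 77.300° from the x-axis; with |UW| = 34.2, W = U + 34.2·(cos 77.300°, sin 77.300°) = (27.902, 18.716). The perpendicularity gives WC at right angles to UW; with |WC| = 19.0 on the right of UW, C = W + 19.0·(0.97553, -0.21985) = (46.437, 14.539). Then |ZC| = |C − Z| = 48.660.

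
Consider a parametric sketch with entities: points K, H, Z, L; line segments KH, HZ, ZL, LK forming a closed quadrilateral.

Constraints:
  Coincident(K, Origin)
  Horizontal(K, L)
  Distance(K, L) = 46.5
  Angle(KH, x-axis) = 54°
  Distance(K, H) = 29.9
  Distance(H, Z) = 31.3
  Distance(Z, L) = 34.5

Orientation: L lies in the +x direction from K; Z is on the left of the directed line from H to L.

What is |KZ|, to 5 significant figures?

58.404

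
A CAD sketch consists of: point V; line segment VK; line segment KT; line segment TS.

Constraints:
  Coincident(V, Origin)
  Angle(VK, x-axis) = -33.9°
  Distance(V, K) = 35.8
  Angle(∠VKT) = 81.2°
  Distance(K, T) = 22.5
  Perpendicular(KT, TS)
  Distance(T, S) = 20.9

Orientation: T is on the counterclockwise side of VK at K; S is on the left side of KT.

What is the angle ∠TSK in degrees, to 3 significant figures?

47.1°

∠VKT = 81.2°, so KT runs at -33.9° + (180° − 81.2°) = 64.9° from the x-axis; with |KT| = 22.5, T = K + 22.5·(cos 64.9°, sin 64.9°) = (39.3, 0.408). KT is perpendicular to TS; with |TS| = 20.9 on the left of KT, S = T + 20.9·(-0.906, 0.424) = (20.3, 9.27). Then cos ∠TSK = ST·SK / (|ST||SK|), giving 47.1°.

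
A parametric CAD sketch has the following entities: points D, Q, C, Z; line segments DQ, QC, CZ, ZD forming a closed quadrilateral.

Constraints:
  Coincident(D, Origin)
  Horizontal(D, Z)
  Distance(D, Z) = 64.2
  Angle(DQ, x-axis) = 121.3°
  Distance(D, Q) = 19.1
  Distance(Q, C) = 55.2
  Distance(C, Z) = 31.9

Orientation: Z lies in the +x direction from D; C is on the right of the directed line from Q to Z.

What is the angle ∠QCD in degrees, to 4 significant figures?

11.90°

Checks: D = (0.00, 0.00) ✓; |QC| = 55.20 ✓; |CZ| = 31.90 ✓.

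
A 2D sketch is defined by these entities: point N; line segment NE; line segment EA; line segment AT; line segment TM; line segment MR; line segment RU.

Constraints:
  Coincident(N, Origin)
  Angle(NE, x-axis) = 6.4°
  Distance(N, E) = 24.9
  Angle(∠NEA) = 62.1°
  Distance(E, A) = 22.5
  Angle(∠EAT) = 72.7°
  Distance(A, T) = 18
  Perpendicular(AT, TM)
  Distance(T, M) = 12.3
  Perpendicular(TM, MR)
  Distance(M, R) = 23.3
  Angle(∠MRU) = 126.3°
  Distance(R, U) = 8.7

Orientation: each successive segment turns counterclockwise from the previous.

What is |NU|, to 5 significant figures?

34.718

N is at the origin; NE runs at 6.4° with length 24.9, so E = (24.745, 2.7756). ∠NEA = 62.1° gives EA at 124.30° from the x-axis; with |EA| = 22.5, A = (12.065, 21.363). ∠EAT = 72.7° gives AT at -128.40° from the x-axis; with |AT| = 18.0, T = (0.88483, 7.2563). AT ⟂ TM, so TM runs at -38.400°; with |TM| = 12.3, M = (10.524, -0.38381). TM ⟂ MR, so MR runs at 51.600°; with |MR| = 23.3, R = (24.997, 17.876). ∠MRU = 126.3° gives RU at 105.30° from the x-axis; with |RU| = 8.7, U = (22.701, 26.268). Then |NU| = |U − N| = 34.718.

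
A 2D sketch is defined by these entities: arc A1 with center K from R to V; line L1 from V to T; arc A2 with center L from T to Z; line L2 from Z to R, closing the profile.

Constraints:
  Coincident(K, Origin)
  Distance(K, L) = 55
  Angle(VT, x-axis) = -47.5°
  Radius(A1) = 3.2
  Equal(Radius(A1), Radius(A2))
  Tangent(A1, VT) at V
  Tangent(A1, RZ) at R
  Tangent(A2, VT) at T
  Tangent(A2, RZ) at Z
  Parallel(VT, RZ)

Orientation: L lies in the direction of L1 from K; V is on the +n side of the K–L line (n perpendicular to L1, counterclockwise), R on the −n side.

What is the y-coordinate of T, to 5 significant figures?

-38.388

The slot axis is L1's direction at -47.5°, so u = (cos -47.5°, sin -47.5°) = (0.67559, -0.73728) and n = (−sin -47.5°, cos -47.5°) = (0.73728, 0.67559). K is at the origin and L lies 55.0 along u from K, so L = 55.0·u = (37.157, -40.550). Tangency of A1 to both parallel lines with radius 3.2 puts V and R at K ± 3.2·n: V = (2.3593, 2.1619), R = (-2.3593, -2.1619). Equal radii place T and Z the same way about L: T = L + 3.2·n = (39.517, -38.388), Z = L − 3.2·n = (34.798, -42.712). So T.y = -38.388.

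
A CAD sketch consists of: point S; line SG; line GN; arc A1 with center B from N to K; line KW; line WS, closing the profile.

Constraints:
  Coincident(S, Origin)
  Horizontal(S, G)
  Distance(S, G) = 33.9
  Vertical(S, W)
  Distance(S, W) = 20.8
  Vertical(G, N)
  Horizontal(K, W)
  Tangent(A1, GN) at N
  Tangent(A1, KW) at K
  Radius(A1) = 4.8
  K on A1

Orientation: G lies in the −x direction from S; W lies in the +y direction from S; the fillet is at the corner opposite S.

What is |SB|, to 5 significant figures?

33.209

S and W share the same x with |SW| = 20.8 and W on the +y side, so W = (0.0000, 20.800). The virtual corner opposite S is at (-33.900, 20.800). Since A1 is tangent to GN there, BN ⟂ GN and since A1 is tangent to KW there, BK ⟂ KW, with radius 4.8, so the center B sits 4.8 in from both sides at B = (-29.100, 16.000). Then |SB| = |B − S| = 33.209.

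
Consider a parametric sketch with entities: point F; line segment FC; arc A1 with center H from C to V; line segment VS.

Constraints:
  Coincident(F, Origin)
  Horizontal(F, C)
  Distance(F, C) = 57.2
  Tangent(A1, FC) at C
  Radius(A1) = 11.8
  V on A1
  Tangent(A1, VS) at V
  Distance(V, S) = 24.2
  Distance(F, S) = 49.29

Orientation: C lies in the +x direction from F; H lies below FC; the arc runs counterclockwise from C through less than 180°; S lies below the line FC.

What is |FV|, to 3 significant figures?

46.7

Checks: |HV| = 11.80 ✓; ∠(HV, VS) = 90.00° ✓; |VS| = 24.20 ✓; |FS| = 49.29 ✓.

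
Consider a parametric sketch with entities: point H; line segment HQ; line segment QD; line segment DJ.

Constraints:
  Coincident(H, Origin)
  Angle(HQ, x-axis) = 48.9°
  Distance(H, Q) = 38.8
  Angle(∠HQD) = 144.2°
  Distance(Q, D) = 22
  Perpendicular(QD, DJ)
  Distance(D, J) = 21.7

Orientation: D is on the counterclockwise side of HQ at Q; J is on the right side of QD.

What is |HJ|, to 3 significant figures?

69.5

∠HQD = 144.2°, so QD runs at 48.9° + (180° − 144.2°) = 84.7° from the x-axis; with |QD| = 22.0, D = Q + 22.0·(cos 84.7°, sin 84.7°) = (27.5, 51.1). The perpendicularity gives DJ at right angles to QD; with |DJ| = 21.7 on the right of QD, J = D + 21.7·(0.996, -0.0924) = (49.1, 49.1). Then |HJ| = |J − H| = 69.5.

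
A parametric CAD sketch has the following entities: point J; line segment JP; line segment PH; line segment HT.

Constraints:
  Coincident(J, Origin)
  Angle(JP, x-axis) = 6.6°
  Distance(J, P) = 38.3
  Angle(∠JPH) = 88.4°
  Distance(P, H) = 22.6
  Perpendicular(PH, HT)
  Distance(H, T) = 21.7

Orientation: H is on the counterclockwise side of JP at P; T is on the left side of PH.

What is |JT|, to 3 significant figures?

27.2

J is at the origin; JP runs at 6.6° with length 38.3, so P = 38.3·(cos 6.6°, sin 6.6°) = (38.0, 4.40). ∠JPH = 88.4°, so PH runs at 6.6° + (180° − 88.4°) = 98.2° from the x-axis; with |PH| = 22.6, H = P + 22.6·(cos 98.2°, sin 98.2°) = (34.8, 26.8). PH ⟂ HT; with |HT| = 21.7 on the left of PH, T = H + 21.7·(-0.990, -0.143) = (13.3, 23.7). Then |JT| = |T − J| = 27.2.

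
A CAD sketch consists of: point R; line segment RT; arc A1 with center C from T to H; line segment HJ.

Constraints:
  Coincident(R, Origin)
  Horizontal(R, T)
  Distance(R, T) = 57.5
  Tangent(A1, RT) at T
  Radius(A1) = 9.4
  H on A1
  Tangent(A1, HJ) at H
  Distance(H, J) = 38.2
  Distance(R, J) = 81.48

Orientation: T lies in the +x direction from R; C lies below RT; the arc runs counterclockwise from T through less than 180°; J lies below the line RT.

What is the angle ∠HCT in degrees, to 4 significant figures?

116.3°

R is at the origin; R and T share the same y with |RT| = 57.5 and T on the +x side, so T = (57.50, 0.000). Since A1 is tangent to RT there, CT ⟂ RT, so C = T + (0, -9.4) = (57.50, -9.400). Since CH ⟂ HJ (tangency), |CJ| = √(9.4² + 38.2²) = 39.34 regardless of where H sits on A1. So J lies on both circle(R, 81.48) and circle(C, 39.34); the below-RT intersection is J = (65.97, -47.82). H is the foot of the tangent from J: H = (49.07, -13.56).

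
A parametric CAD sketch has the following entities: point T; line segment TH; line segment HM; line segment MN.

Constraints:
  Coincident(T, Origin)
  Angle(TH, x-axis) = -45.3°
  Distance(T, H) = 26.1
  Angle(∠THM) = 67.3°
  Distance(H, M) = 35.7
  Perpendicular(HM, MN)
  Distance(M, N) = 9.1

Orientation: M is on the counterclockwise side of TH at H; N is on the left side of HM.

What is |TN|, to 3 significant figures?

29.7

T is at the origin; TH runs at -45.3° with length 26.1, so H = 26.1·(cos -45.3°, sin -45.3°) = (18.4, -18.6). ∠THM = 67.3°, so HM runs at -45.3° + (180° − 67.3°) = 67.4° from the x-axis; with |HM| = 35.7, M = H + 35.7·(cos 67.4°, sin 67.4°) = (32.1, 14.4). HM is perpendicular to MN; with |MN| = 9.1 on the left of HM, N = M + 9.1·(-0.923, 0.384) = (23.7, 17.9). Then |TN| = |N − T| = 29.7.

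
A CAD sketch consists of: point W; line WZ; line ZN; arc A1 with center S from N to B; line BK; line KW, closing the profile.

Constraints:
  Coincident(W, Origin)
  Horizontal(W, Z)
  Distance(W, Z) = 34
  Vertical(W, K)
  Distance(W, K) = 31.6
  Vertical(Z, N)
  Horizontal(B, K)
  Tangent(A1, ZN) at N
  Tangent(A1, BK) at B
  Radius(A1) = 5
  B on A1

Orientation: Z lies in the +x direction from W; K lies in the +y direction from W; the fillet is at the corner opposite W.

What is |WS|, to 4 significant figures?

39.35

W and K share the same x with |WK| = 31.6 and K on the +y side, so K = (0.000, 31.60). The virtual corner opposite W is at (34.00, 31.60). The tangent condition forces SN to be normal to ZN and A1 meets BK tangentially, so SB is at right angles to BK, with radius 5.0, so the center S sits 5.0 in from both sides at S = (29.00, 26.60). Then |WS| = |S − W| = 39.35.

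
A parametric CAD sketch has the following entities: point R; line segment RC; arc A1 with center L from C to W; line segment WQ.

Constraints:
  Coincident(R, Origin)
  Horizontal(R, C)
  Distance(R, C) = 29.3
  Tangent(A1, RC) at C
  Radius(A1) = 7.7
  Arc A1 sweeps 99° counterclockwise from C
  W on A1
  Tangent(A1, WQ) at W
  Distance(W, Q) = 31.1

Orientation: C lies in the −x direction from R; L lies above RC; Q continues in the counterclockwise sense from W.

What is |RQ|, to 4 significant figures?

47.70

R is at the origin; R and C share the same y with |RC| = 29.3 and C on the −x side, so C = (-29.30, 0.000). Tangency of A1 to RC means the radius LC is perpendicular to RC, so L = C + (0, 7.7) = (-29.30, 7.700). On A1, C sits at bearing -90° from L; a 99° counterclockwise sweep puts W at bearing 9°, so W = L + 7.7·(cos 9°, sin 9°) = (-21.69, 8.905). A1 meets WQ tangentially, so LW is at right angles to WQ, so WQ runs along (−sin 9°, cos 9°); with |WQ| = 31.1, Q = (-26.56, 39.62). Then |RQ| = |Q − R| = 47.70.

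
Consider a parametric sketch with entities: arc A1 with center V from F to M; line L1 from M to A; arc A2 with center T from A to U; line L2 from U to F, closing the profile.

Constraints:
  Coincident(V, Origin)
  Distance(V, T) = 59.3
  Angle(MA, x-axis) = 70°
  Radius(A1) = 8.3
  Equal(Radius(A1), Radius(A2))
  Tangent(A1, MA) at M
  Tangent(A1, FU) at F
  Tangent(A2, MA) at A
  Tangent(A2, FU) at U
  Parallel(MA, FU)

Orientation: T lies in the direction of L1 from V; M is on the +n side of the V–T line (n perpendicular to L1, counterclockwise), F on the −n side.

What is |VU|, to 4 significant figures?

59.88

The slot axis is L1's direction at 70.0°, so u = (cos 70.0°, sin 70.0°) = (0.3420, 0.9397) and n = (−sin 70.0°, cos 70.0°) = (-0.9397, 0.3420). V is at the origin and T lies 59.3 along u from V, so T = 59.3·u = (20.28, 55.72). Tangency of A1 to both parallel lines with radius 8.3 puts M and F at V ± 8.3·n: M = (-7.799, 2.839), F = (7.799, -2.839). Equal radii place A and U the same way about T: A = T + 8.3·n = (12.48, 58.56), U = T − 8.3·n = (28.08, 52.89). Then |VU| = |U − V| = 59.88.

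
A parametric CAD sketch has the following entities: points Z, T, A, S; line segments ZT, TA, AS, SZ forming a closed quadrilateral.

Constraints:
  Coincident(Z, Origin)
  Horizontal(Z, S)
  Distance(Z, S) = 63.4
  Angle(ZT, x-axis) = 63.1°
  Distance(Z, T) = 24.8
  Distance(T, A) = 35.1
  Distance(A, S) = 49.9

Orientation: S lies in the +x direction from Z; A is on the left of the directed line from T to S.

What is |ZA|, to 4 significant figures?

58.47

Checks: ZT at 63.10° ✓; |TA| = 35.10 ✓; |AS| = 49.90 ✓.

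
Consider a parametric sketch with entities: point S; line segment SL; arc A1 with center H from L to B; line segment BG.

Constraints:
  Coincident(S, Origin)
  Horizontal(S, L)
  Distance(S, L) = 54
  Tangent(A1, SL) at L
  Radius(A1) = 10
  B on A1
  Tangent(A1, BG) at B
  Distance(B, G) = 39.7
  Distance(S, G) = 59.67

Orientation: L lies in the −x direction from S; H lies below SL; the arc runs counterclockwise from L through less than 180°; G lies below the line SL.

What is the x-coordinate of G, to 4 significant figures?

-36.65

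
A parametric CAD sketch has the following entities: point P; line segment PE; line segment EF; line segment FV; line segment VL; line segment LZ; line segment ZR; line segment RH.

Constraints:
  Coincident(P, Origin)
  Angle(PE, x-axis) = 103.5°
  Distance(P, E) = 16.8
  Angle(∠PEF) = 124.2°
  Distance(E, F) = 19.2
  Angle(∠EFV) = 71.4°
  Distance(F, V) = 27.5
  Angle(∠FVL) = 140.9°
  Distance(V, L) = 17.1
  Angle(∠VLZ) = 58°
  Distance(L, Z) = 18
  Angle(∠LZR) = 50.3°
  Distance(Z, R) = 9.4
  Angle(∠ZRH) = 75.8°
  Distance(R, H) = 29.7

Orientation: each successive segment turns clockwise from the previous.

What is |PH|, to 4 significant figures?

29.18

P is at the origin; PE runs at 103.5° with length 16.8, so E = (-3.922, 16.34). ∠PEF = 124.2° gives EF at 47.70° from the x-axis; with |EF| = 19.2, F = (9.000, 30.54). ∠EFV = 71.4° gives FV at -60.90° from the x-axis; with |FV| = 27.5, V = (22.37, 6.508). ∠FVL = 140.9° gives VL at -100.0° from the x-axis; with |VL| = 17.1, L = (19.40, -10.33). ∠VLZ = 58.0° gives LZ at 138.0° from the x-axis; with |LZ| = 18.0, Z = (6.028, 1.712). ∠LZR = 50.3° gives ZR at 8.300° from the x-axis; with |ZR| = 9.4, R = (15.33, 3.069). ∠ZRH = 75.8° gives RH at -95.90° from the x-axis; with |RH| = 29.7, H = (12.28, -26.47). Then |PH| = |H − P| = 29.18.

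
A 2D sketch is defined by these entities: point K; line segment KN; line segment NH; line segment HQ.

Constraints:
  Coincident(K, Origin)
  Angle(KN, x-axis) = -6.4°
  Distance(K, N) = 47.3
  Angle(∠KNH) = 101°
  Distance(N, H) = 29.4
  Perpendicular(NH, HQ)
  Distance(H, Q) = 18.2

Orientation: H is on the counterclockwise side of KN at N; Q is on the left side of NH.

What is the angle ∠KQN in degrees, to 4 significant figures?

68.06°

K is at the origin; KN runs at -6.4° with length 47.3, so N = 47.3·(cos -6.4°, sin -6.4°) = (47.01, -5.272). ∠KNH = 101.0°, so NH runs at -6.4° + (180° − 101.0°) = 72.60° from the x-axis; with |NH| = 29.4, H = N + 29.4·(cos 72.60°, sin 72.60°) = (55.80, 22.78). The perpendicularity gives HQ at right angles to NH; with |HQ| = 18.2 on the left of NH, Q = H + 18.2·(-0.9542, 0.2990) = (38.43, 28.22). Then cos ∠KQN = QK·QN / (|QK||QN|), giving 68.06°.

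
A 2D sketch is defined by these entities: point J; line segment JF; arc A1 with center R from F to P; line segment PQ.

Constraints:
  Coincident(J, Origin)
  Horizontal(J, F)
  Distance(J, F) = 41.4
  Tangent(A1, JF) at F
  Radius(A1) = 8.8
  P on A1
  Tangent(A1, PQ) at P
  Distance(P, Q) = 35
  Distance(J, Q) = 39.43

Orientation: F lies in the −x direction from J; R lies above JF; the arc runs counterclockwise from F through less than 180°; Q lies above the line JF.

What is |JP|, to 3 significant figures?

34.0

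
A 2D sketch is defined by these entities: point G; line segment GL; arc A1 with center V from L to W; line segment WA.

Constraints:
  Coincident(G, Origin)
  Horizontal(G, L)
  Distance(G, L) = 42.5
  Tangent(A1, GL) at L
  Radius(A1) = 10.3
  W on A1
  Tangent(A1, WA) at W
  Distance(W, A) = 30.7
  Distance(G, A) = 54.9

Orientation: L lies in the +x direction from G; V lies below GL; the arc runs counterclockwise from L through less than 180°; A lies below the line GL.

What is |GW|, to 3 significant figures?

34.2

G is at the origin; G and L share the same y with |GL| = 42.5 and L on the +x side, so L = (42.5, 0.00). Tangency of A1 to GL means the radius VL is perpendicular to GL, so V = L + (0, -10.3) = (42.5, -10.3). Since VW ⟂ WA (tangency), |VA| = √(10.3² + 30.7²) = 32.4 regardless of where W sits on A1. So A lies on both circle(G, 54.9) and circle(V, 32.4); the below-GL intersection is A = (35.5, -41.9). W is the foot of the tangent from A: W = (32.3, -11.4).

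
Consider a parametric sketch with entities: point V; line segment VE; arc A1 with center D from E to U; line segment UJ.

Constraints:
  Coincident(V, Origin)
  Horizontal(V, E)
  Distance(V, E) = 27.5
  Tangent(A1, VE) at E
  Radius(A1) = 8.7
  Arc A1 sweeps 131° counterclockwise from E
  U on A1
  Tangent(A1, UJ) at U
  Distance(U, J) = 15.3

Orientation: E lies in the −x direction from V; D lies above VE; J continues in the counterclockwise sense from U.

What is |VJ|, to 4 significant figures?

40.41

On A1, E sits at bearing -90° from D; a 131° counterclockwise sweep puts U at bearing 41°, so U = D + 8.7·(cos 41°, sin 41°) = (-20.93, 14.41). Tangency of A1 to UJ means the radius DU is perpendicular to UJ, so UJ runs along (−sin 41°, cos 41°); with |UJ| = 15.3, J = (-30.97, 25.95). Then |VJ| = |J − V| = 40.41.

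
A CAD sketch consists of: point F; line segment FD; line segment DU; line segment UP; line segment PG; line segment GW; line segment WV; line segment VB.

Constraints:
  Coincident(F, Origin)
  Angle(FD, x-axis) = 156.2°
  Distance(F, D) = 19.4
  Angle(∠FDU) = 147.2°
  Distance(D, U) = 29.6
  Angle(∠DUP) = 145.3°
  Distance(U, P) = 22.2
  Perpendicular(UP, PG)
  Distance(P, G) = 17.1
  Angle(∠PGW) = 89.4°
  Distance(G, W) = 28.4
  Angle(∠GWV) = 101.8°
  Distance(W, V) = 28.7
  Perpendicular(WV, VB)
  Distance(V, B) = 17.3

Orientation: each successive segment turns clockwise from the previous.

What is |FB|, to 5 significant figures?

61.762

F is at the origin; FD runs at 156.2° with length 19.4, so D = (-17.750, 7.8288). ∠FDU = 147.2° gives DU at 123.40° from the x-axis; with |DU| = 29.6, U = (-34.044, 32.540). ∠DUP = 145.3° gives UP at 88.700° from the x-axis; with |UP| = 22.2, P = (-33.541, 54.735). UP is perpendicular to PG, so PG runs at -1.3000°; with |PG| = 17.1, G = (-16.445, 54.347). ∠PGW = 89.4° gives GW at -91.900° from the x-axis; with |GW| = 28.4, W = (-17.387, 25.962). ∠GWV = 101.8° gives WV at -170.10° from the x-axis; with |WV| = 28.7, V = (-45.659, 21.028). WV is perpendicular to VB, so VB runs at 99.900°; with |VB| = 17.3, B = (-48.634, 38.070). Then |FB| = |B − F| = 61.762.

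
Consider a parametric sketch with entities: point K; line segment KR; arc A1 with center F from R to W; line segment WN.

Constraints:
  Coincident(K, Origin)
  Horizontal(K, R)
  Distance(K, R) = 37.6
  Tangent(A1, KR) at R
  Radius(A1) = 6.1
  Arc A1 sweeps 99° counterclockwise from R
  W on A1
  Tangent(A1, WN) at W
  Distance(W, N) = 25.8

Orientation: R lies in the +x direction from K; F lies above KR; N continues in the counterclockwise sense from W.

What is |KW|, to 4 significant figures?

44.19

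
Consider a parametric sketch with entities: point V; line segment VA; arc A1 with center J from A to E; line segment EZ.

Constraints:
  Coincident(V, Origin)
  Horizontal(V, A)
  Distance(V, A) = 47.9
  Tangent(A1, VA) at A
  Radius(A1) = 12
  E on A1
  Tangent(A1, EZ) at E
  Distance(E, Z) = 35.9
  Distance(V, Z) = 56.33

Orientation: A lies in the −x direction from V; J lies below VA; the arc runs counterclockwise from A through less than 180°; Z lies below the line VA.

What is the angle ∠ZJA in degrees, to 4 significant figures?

155.2°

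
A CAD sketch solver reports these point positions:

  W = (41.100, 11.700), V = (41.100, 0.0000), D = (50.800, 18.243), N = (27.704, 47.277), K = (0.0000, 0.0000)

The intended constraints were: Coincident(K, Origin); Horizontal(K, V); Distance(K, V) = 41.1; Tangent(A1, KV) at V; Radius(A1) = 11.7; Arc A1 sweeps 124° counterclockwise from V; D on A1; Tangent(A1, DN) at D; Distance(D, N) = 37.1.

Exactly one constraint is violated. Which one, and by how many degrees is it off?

Tangent(A1, DN) at D — off by 4.50°.

K = (0.00, 0.00) ✓; K.y = 0.00, V.y = 0.00 ✓; |KV| = 41.10 ✓; ∠(WV, VK) = 90.00° ✓; |WV| = 11.70 ✓; bearing(W→D) − bearing(W→V) = 124.0° ✓; |WD| = 11.70 ✓; ∠(WD, DN) = 85.50° ✗; |DN| = 37.10 ✓.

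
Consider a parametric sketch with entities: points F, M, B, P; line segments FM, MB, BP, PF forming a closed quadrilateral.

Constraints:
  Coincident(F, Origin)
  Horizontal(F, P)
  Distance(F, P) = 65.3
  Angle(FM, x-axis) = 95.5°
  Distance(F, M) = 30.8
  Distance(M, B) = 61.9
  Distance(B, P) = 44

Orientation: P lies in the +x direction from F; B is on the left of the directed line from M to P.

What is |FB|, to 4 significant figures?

72.11

Checks: |MB| = 61.90 ✓; |BP| = 44.00 ✓.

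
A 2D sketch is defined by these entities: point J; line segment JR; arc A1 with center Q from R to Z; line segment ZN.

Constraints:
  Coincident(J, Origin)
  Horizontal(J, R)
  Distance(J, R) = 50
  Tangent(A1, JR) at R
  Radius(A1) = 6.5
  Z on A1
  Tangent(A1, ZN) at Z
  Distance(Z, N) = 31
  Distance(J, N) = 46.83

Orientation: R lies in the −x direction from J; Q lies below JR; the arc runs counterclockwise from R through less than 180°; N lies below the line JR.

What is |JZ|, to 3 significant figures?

55.8

J is at the origin; JR is horizontal with |JR| = 50.0 and R on the −x side, so R = (-50.0, 0.00). The tangent condition forces QR to be normal to JR, so Q = R + (0, -6.5) = (-50.0, -6.50). Since QZ ⟂ ZN (tangency), |QN| = √(6.5² + 31.0²) = 31.7 regardless of where Z sits on A1. So N lies on both circle(J, 46.83) and circle(Q, 31.7); the below-JR intersection is N = (-33.0, -33.2). Z is the foot of the tangent from N: Z = (-54.7, -11.0).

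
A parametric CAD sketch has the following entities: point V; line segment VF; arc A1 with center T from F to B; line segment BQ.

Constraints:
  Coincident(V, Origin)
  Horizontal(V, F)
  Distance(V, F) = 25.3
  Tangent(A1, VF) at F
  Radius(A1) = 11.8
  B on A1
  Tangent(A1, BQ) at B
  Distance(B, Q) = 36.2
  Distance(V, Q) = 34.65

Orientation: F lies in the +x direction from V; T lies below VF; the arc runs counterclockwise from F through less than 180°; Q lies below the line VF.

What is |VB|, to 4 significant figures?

16.48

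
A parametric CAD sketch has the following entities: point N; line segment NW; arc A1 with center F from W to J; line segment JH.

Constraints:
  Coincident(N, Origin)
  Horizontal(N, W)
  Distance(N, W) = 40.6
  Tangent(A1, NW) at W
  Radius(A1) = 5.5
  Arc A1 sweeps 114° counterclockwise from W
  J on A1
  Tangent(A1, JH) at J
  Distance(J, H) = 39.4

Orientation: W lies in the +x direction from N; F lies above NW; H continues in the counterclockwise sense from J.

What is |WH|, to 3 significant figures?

45.1

N is at the origin; NW is horizontal with |NW| = 40.6 and W on the +x side, so W = (40.6, 0.00). A1 meets NW tangentially, so FW is at right angles to NW, so F = W + (0, 5.5) = (40.6, 5.50). On A1, W sits at bearing -90° from F; a 114° counterclockwise sweep puts J at bearing 24°, so J = F + 5.5·(cos 24°, sin 24°) = (45.6, 7.74). A1 meets JH tangentially, so FJ is at right angles to JH, so JH runs along (−sin 24°, cos 24°); with |JH| = 39.4, H = (29.6, 43.7). Then |WH| = |H − W| = 45.1.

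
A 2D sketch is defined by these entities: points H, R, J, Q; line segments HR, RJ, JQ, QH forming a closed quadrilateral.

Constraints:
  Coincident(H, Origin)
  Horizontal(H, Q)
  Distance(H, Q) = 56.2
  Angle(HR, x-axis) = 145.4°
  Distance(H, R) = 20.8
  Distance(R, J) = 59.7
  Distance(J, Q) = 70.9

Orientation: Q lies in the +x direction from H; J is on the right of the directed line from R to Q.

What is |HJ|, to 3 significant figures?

45.0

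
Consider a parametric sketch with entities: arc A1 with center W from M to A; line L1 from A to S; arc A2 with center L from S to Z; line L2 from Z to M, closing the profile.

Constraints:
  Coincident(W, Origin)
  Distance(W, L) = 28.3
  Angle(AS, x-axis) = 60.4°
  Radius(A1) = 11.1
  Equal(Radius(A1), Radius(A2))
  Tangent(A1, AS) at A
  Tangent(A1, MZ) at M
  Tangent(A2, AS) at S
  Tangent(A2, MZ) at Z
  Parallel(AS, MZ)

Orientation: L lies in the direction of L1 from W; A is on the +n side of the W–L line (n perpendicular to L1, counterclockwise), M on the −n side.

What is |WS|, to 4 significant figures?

30.40

Tangency of A1 to both parallel lines with radius 11.1 puts A and M at W ± 11.1·n: A = (-9.651, 5.483), M = (9.651, -5.483). Equal radii place S and Z the same way about L: S = L + 11.1·n = (4.327, 30.09), Z = L − 11.1·n = (23.63, 19.12). Then |WS| = |S − W| = 30.40.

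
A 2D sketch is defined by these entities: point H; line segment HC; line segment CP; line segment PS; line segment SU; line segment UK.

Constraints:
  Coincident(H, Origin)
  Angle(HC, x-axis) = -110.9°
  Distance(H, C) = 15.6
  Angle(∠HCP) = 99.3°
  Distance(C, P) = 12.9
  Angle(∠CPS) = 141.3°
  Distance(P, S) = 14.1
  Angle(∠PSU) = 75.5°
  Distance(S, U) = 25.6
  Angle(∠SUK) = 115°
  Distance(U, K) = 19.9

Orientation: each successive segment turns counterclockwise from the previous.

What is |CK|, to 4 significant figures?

20.43

H is at the origin; HC runs at -110.9° with length 15.6, so C = (-5.565, -14.57). ∠HCP = 99.3° gives CP at -30.20° from the x-axis; with |CP| = 12.9, P = (5.584, -21.06). ∠CPS = 141.3° gives PS at 8.500° from the x-axis; with |PS| = 14.1, S = (19.53, -18.98). ∠PSU = 75.5° gives SU at 113.0° from the x-axis; with |SU| = 25.6, U = (9.526, 4.586). ∠SUK = 115.0° gives UK at 178.0° from the x-axis; with |UK| = 19.9, K = (-10.36, 5.281). Then |CK| = |K − C| = 20.43.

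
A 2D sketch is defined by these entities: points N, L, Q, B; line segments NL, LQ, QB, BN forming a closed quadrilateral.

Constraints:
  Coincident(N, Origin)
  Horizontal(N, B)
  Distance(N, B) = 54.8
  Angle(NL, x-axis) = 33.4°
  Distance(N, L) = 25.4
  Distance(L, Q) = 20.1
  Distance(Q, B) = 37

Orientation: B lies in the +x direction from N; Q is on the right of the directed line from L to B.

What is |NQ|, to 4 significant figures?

19.20

N is at the origin; N and B share the same y with |NB| = 54.8 and B in +x, so B = (54.8, 0). NL runs at 33.4° with |NL| = 25.4, so L = (21.21, 13.98). Q is determined by |LQ| = 20.1 and |QB| = 37.0 together: it lies at the intersection of circle(L, 20.1) and circle(B, 37.0). With |LB| = 36.39, the foot of the radical line on LB is 4.935 from L and the perpendicular offset is √(20.1² − 4.935²) = 19.48. Taking the right-of-LB solution: Q = (18.27, -5.903).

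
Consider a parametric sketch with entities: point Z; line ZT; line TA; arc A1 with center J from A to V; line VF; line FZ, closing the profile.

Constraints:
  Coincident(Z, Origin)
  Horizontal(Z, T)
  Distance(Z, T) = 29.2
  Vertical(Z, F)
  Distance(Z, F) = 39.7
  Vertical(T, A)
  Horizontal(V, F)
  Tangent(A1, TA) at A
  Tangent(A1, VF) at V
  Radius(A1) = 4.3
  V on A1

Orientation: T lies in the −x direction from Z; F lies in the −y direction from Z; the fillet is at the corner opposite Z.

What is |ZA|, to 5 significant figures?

45.889

The virtual corner opposite Z is at (-29.200, -39.700). Tangency of A1 to TA means the radius JA is perpendicular to TA and tangency of A1 to VF means the radius JV is perpendicular to VF, with radius 4.3, so the center J sits 4.3 in from both sides at J = (-24.900, -35.400). That places the tangent points at A = (-29.200, -35.400) on TA and V = (-24.900, -39.700) on VF. Then |ZA| = |A − Z| = 45.889.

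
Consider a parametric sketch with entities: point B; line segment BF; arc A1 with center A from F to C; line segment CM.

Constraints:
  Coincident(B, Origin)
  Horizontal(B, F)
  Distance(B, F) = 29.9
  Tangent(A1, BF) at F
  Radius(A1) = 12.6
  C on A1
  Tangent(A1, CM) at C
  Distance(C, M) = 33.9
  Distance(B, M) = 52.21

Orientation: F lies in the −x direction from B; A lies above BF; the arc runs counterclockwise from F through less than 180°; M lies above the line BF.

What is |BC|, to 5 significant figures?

22.333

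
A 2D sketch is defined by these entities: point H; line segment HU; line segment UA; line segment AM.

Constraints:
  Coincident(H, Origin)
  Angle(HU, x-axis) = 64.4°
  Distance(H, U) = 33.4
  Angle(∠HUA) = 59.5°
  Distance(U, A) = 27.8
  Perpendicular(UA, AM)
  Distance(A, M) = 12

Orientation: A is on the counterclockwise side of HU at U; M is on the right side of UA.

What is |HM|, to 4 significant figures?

42.20

H is at the origin; HU runs at 64.4° with length 33.4, so U = 33.4·(cos 64.4°, sin 64.4°) = (14.43, 30.12). ∠HUA = 59.5°, so UA runs at 64.4° + (180° − 59.5°) = 184.9° from the x-axis; with |UA| = 27.8, A = U + 27.8·(cos 184.9°, sin 184.9°) = (-13.27, 27.75). The perpendicularity gives AM at right angles to UA; with |AM| = 12.0 on the right of UA, M = A + 12.0·(-0.08542, 0.9963) = (-14.29, 39.70). Then |HM| = |M − H| = 42.20.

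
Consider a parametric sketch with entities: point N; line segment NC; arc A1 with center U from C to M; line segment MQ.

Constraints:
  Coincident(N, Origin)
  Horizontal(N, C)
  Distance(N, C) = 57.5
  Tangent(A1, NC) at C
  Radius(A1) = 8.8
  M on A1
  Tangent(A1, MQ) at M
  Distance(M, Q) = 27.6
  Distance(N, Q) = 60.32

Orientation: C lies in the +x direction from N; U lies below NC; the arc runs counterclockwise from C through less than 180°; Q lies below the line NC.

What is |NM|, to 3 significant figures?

49.5

Checks: |UM| = 8.800 ✓; ∠(UM, MQ) = 90.00° ✓; |MQ| = 27.60 ✓; |NQ| = 60.32 ✓.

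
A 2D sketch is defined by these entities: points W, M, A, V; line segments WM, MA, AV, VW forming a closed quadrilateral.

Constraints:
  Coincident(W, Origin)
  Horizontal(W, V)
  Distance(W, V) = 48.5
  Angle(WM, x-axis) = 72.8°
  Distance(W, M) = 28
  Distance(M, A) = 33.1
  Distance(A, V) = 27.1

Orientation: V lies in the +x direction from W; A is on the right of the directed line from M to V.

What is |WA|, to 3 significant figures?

21.9

Checks: WM at 72.80° ✓; |MA| = 33.10 ✓; |AV| = 27.10 ✓.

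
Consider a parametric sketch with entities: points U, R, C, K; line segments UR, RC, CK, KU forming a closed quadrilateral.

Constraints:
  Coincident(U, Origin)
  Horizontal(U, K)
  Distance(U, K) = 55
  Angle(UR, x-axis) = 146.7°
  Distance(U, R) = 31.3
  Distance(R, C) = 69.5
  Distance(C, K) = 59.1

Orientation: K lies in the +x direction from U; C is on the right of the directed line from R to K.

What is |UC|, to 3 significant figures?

42.6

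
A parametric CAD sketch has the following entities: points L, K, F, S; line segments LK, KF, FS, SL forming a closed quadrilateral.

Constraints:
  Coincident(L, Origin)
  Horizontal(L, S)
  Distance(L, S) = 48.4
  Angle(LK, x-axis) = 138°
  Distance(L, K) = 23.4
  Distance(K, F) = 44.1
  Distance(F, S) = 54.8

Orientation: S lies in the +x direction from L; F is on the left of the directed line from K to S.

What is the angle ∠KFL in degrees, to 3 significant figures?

29.5°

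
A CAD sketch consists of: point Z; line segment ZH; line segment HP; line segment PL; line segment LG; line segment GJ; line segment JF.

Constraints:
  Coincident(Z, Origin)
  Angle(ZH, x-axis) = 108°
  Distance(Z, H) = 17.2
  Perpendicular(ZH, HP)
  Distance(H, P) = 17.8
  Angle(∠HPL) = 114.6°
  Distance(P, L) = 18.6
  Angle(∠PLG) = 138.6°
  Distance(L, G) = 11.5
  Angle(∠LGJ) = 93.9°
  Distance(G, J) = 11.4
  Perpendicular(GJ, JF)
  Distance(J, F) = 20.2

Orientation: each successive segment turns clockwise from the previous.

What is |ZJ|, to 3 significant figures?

13.8

Z is at the origin; ZH runs at 108.0° with length 17.2, so H = (-5.32, 16.4). The perpendicularity gives HP at right angles to ZH, so HP runs at 18.0°; with |HP| = 17.8, P = (11.6, 21.9). ∠HPL = 114.6° gives PL at -47.4° from the x-axis; with |PL| = 18.6, L = (24.2, 8.17). ∠PLG = 138.6° gives LG at -88.8° from the x-axis; with |LG| = 11.5, G = (24.4, -3.33). ∠LGJ = 93.9° gives GJ at -175° from the x-axis; with |GJ| = 11.4, J = (13.1, -4.34). Then |ZJ| = |J − Z| = 13.8.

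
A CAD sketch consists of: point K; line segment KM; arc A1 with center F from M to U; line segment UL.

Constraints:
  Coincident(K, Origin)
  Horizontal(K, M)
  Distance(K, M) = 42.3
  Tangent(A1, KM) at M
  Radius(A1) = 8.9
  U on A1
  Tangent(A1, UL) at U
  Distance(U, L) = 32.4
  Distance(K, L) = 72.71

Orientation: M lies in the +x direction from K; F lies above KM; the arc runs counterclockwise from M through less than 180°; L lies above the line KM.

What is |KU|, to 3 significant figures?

50.6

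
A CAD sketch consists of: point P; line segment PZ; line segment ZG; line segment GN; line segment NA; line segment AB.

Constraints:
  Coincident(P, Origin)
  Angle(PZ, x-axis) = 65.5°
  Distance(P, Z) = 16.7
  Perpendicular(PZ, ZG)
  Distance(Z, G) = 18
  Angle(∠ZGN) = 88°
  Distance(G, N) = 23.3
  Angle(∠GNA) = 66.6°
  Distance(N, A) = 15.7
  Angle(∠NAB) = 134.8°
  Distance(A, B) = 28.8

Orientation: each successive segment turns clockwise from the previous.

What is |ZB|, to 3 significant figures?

12.5

P is at the origin; PZ runs at 65.5° with length 16.7, so Z = (6.93, 15.2). PZ is perpendicular to ZG, so ZG runs at -24.5°; with |ZG| = 18.0, G = (23.3, 7.73). ∠ZGN = 88.0° gives GN at -116° from the x-axis; with |GN| = 23.3, N = (12.9, -13.1). ∠GNA = 66.6° gives NA at 130° from the x-axis; with |NA| = 15.7, A = (2.80, -1.11). ∠NAB = 134.8° gives AB at 84.9° from the x-axis; with |AB| = 28.8, B = (5.36, 27.6). Then |ZB| = |B − Z| = 12.5.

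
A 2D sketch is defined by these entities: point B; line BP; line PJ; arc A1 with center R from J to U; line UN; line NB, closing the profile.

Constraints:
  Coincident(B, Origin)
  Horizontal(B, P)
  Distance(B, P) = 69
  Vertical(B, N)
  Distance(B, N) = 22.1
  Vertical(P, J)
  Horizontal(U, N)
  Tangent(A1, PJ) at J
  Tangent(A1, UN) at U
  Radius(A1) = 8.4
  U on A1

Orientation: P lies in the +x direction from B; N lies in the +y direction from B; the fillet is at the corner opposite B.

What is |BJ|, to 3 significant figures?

70.3

The virtual corner opposite B is at (69.0, 22.1). A1 meets PJ tangentially, so RJ is at right angles to PJ and tangency of A1 to UN means the radius RU is perpendicular to UN, with radius 8.4, so the center R sits 8.4 in from both sides at R = (60.6, 13.7). That places the tangent points at J = (69.0, 13.7) on PJ and U = (60.6, 22.1) on UN. Then |BJ| = |J − B| = 70.3.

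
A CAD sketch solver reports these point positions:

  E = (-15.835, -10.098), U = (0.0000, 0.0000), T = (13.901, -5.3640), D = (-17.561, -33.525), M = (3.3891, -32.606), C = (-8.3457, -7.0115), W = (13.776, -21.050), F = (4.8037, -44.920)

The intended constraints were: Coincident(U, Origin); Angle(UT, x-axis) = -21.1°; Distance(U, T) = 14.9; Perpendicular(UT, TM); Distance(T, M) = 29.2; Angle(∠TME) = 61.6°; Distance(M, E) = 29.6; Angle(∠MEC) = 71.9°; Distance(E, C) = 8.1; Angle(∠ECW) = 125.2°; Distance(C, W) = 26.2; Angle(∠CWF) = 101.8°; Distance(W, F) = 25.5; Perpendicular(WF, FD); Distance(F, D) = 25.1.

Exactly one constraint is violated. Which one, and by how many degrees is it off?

Perpendicular(WF, FD) — off by 6.40°.

U = (0.00, 0.00) ✓; UT at -21.10° ✓; |UT| = 14.90 ✓; ∠(UT, TM) = 90.00° ✓; |TM| = 29.20 ✓; ∠TME = 61.60° ✓; |ME| = 29.60 ✓; ∠MEC = 71.90° ✓; |EC| = 8.100 ✓; ∠ECW = 125.2° ✓; |CW| = 26.20 ✓; ∠CWF = 101.8° ✓; |WF| = 25.50 ✓; ∠(WF, FD) = 96.40° ✗; |FD| = 25.10 ✓.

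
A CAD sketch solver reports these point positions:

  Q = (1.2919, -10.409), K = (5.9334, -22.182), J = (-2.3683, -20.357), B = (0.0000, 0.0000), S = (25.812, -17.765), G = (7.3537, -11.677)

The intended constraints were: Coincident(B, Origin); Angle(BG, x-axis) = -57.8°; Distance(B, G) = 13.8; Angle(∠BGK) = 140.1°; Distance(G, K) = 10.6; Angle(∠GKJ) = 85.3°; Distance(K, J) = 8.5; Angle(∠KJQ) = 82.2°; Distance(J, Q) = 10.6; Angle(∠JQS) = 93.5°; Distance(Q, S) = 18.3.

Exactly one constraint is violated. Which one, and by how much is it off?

Distance(Q, S) = 18.3 — off by 7.30.

B = (0.00, 0.00) ✓; BG at -57.80° ✓; |BG| = 13.80 ✓; ∠BGK = 140.1° ✓; |GK| = 10.60 ✓; ∠GKJ = 85.30° ✓; |KJ| = 8.500 ✓; ∠KJQ = 82.20° ✓; |JQ| = 10.60 ✓; ∠JQS = 93.50° ✓; |QS| = 25.60 ✗.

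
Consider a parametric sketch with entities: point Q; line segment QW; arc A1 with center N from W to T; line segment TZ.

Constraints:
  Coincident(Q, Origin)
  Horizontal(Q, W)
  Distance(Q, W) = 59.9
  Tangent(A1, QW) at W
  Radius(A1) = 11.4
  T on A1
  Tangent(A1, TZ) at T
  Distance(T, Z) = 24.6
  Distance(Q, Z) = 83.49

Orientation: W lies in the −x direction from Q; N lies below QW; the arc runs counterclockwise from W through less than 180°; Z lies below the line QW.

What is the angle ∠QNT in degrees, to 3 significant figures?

155°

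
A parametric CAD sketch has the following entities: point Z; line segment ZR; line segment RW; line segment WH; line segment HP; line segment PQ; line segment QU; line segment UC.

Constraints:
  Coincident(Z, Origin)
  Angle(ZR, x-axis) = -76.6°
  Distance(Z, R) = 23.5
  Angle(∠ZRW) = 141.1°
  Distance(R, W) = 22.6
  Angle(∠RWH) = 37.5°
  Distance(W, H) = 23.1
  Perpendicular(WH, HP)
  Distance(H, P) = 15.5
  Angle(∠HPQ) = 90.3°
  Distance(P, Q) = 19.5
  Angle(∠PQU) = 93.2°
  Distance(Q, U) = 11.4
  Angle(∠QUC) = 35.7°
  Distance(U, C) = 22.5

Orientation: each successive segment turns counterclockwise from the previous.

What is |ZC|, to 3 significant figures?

25.7

∠PQU = 93.2° gives QU at 11.3° from the x-axis; with |QU| = 11.4, U = (18.5, -35.0). ∠QUC = 35.7° gives UC at 156° from the x-axis; with |UC| = 22.5, C = (-1.99, -25.7). Then |ZC| = |C − Z| = 25.7.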